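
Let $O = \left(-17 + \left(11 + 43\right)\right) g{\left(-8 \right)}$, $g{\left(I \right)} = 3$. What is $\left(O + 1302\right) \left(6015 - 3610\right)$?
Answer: $3398265$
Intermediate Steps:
$O = 111$ ($O = \left(-17 + \left(11 + 43\right)\right) 3 = \left(-17 + 54\right) 3 = 37 \cdot 3 = 111$)
$\left(O + 1302\right) \left(6015 - 3610\right) = \left(111 + 1302\right) \left(6015 - 3610\right) = 1413 \cdot 2405 = 3398265$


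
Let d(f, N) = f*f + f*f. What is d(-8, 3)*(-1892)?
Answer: -242176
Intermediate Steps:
d(f, N) = 2*f**2 (d(f, N) = f**2 + f**2 = 2*f**2)
d(-8, 3)*(-1892) = (2*(-8)**2)*(-1892) = (2*64)*(-1892) = 128*(-1892) = -242176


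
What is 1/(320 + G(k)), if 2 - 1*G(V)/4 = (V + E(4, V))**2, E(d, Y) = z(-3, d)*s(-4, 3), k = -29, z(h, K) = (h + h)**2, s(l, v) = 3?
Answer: -1/24636 ≈ -4.0591e-5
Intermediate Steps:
z(h, K) = 4*h**2 (z(h, K) = (2*h)**2 = 4*h**2)
E(d, Y) = 108 (E(d, Y) = (4*(-3)**2)*3 = (4*9)*3 = 36*3 = 108)
G(V) = 8 - 4*(108 + V)**2 (G(V) = 8 - 4*(V + 108)**2 = 8 - 4*(108 + V)**2)
1/(320 + G(k)) = 1/(320 + (8 - 4*(108 - 29)**2)) = 1/(320 + (8 - 4*79**2)) = 1/(320 + (8 - 4*6241)) = 1/(320 + (8 - 24964)) = 1/(320 - 24956) = 1/(-24636) = -1/24636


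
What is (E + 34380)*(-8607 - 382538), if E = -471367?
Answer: 170925280115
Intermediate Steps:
(E + 34380)*(-8607 - 382538) = (-471367 + 34380)*(-8607 - 382538) = -436987*(-391145) = 170925280115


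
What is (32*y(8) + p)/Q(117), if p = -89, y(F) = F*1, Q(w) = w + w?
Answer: 167/234 ≈ 0.71368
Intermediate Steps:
Q(w) = 2*w
y(F) = F
(32*y(8) + p)/Q(117) = (32*8 - 89)/((2*117)) = (256 - 89)/234 = 167*(1/234) = 167/234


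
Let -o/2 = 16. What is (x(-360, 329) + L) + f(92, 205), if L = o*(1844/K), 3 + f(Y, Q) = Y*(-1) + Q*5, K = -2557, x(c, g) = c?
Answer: 1516498/2557 ≈ 593.08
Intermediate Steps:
o = -32 (o = -2*16 = -32)
f(Y, Q) = -3 - Y + 5*Q (f(Y, Q) = -3 + (Y*(-1) + Q*5) = -3 + (-Y + 5*Q) = -3 - Y + 5*Q)
L = 59008/2557 (L = -59008/(-2557) = -59008*(-1)/2557 = -32*(-1844/2557) = 59008/2557 ≈ 23.077)
(x(-360, 329) + L) + f(92, 205) = (-360 + 59008/2557) + (-3 - 1*92 + 5*205) = -861512/2557 + (-3 - 92 + 1025) = -861512/2557 + 930 = 1516498/2557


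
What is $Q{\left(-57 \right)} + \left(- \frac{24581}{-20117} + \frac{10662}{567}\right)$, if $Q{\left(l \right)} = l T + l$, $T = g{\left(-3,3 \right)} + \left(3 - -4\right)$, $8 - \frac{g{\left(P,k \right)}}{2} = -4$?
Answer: $- \frac{6858912485}{3802113} \approx -1804.0$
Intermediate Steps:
$g{\left(P,k \right)} = 24$ ($g{\left(P,k \right)} = 16 - -8 = 16 + 8 = 24$)
$T = 31$ ($T = 24 + \left(3 - -4\right) = 24 + \left(3 + 4\right) = 24 + 7 = 31$)
$Q{\left(l \right)} = 32 l$ ($Q{\left(l \right)} = l 31 + l = 31 l + l = 32 l$)
$Q{\left(-57 \right)} + \left(- \frac{24581}{-20117} + \frac{10662}{567}\right) = 32 \left(-57\right) + \left(- \frac{24581}{-20117} + \frac{10662}{567}\right) = -1824 + \left(\left(-24581\right) \left(- \frac{1}{20117}\right) + 10662 \cdot \frac{1}{567}\right) = -1824 + \left(\frac{24581}{20117} + \frac{3554}{189}\right) = -1824 + \frac{76141627}{3802113} = - \frac{6858912485}{3802113}$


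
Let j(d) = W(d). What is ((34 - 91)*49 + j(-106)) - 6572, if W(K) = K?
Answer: -9471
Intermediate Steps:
j(d) = d
((34 - 91)*49 + j(-106)) - 6572 = ((34 - 91)*49 - 106) - 6572 = (-57*49 - 106) - 6572 = (-2793 - 106) - 6572 = -2899 - 6572 = -9471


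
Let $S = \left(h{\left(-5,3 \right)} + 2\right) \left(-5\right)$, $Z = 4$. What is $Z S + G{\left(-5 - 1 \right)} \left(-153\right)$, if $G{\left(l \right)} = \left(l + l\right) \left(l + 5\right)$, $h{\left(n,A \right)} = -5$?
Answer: $-1776$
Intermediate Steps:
$G{\left(l \right)} = 2 l \left(5 + l\right)$
$S = 15$ ($S = \left(-5 + 2\right) \left(-5\right) = \left(-3\right) \left(-5\right) = 15$)
$Z S + G{\left(-5 - 1 \right)} \left(-153\right) = 4 \cdot 15 + 2 \left(-5 - 1\right) \left(5 - 6\right) \left(-153\right) = 60 + 2 \left(-5 - 1\right) \left(5 - 6\right) \left(-153\right) = 60 + 2 \left(-6\right) \left(5 - 6\right) \left(-153\right) = 60 + 2 \left(-6\right) \left(-1\right) \left(-153\right) = 60 + 12 \left(-153\right) = 60 - 1836 = -1776$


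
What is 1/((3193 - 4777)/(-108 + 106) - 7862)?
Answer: -1/7070 ≈ -0.00014144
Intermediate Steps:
1/((3193 - 4777)/(-108 + 106) - 7862) = 1/(-1584/(-2) - 7862) = 1/(-1584*(-½) - 7862) = 1/(792 - 7862) = 1/(-7070) = -1/7070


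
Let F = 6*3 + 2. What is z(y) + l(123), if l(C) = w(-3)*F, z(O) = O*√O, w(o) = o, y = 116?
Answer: -60 + 232*√29 ≈ 1189.4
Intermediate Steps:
F = 20 (F = 18 + 2 = 20)
z(O) = O^(3/2)
l(C) = -60 (l(C) = -3*20 = -60)
z(y) + l(123) = 116^(3/2) - 60 = 232*√29 - 60 = -60 + 232*√29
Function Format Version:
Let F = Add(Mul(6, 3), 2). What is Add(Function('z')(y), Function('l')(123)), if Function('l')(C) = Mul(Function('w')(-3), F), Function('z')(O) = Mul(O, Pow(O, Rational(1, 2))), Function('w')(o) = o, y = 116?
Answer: Add(-60, Mul(232, Pow(29, Rational(1, 2)))) ≈ 1189.4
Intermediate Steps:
F = 20 (F = Add(18, 2) = 20)
Function('z')(O) = Pow(O, Rational(3, 2))
Function('l')(C) = -60 (Function('l')(C) = Mul(-3, 20) = -60)
Add(Function('z')(y), Function('l')(123)) = Add(Pow(116, Rational(3, 2)), -60) = Add(Mul(232, Pow(29, Rational(1, 2))), -60) = Add(-60, Mul(232, Pow(29, Rational(1, 2))))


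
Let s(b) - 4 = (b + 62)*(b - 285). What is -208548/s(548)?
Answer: -3862/2971 ≈ -1.2999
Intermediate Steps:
s(b) = 4 + (-285 + b)*(62 + b) (s(b) = 4 + (b + 62)*(b - 285) = 4 + (62 + b)*(-285 + b) = 4 + (-285 + b)*(62 + b))
-208548/s(548) = -208548/(-17666 + 548² - 223*548) = -208548/(-17666 + 300304 - 122204) = -208548/160434 = -208548*1/160434 = -3862/2971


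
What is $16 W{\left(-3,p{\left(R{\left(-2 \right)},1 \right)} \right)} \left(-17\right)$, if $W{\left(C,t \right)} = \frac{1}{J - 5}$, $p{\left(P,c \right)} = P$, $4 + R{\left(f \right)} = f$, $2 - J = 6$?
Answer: $\frac{272}{9} \approx 30.222$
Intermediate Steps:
$J = -4$ ($J = 2 - 6 = -4$)
$R{\left(f \right)} = -4 + f$
$W{\left(C,t \right)} = - \frac{1}{9}$ ($W{\left(C,t \right)} = \frac{1}{-4 - 5} = \frac{1}{-9} = - \frac{1}{9}$)
$16 W{\left(-3,p{\left(R{\left(-2 \right)},1 \right)} \right)} \left(-17\right) = 16 \left(- \frac{1}{9}\right) \left(-17\right) = \left(- \frac{16}{9}\right) \left(-17\right) = \frac{272}{9}$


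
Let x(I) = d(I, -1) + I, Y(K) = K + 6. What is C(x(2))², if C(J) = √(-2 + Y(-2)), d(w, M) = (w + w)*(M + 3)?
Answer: 2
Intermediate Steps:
Y(K) = 6 + K
d(w, M) = 2*w*(3 + M) (d(w, M) = (2*w)*(3 + M) = 2*w*(3 + M))
x(I) = 5*I (x(I) = 2*I*(3 - 1) + I = 2*I*2 + I = 4*I + I = 5*I)
C(J) = √2 (C(J) = √(-2 + (6 - 2)) = √(-2 + 4) = √2)
C(x(2))² = (√2)² = 2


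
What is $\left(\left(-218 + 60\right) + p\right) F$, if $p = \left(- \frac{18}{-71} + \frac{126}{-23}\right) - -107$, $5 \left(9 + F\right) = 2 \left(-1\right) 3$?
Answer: $\frac{936513}{1633} \approx 573.49$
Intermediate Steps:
$F = - \frac{51}{5}$ ($F = -9 + \frac{2 \left(-1\right) 3}{5} = -9 + \frac{\left(-2\right) 3}{5} = -9 + \frac{1}{5} \left(-6\right) = -9 - \frac{6}{5} = - \frac{51}{5} \approx -10.2$)
$p = \frac{166199}{1633}$ ($p = \left(\left(-18\right) \left(- \frac{1}{71}\right) + 126 \left(- \frac{1}{23}\right)\right) + 107 = \left(\frac{18}{71} - \frac{126}{23}\right) + 107 = - \frac{8532}{1633} + 107 = \frac{166199}{1633} \approx 101.78$)
$\left(\left(-218 + 60\right) + p\right) F = \left(\left(-218 + 60\right) + \frac{166199}{1633}\right) \left(- \frac{51}{5}\right) = \left(-158 + \frac{166199}{1633}\right) \left(- \frac{51}{5}\right) = \left(- \frac{91815}{1633}\right) \left(- \frac{51}{5}\right) = \frac{936513}{1633}$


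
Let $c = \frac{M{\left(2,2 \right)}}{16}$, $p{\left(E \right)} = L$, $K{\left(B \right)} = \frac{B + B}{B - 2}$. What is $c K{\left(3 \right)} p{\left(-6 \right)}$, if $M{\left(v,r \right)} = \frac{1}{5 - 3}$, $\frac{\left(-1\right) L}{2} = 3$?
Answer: $- \frac{9}{8} \approx -1.125$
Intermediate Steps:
$K{\left(B \right)} = \frac{2 B}{-2 + B}$
$L = -6$ ($L = \left(-2\right) 3 = -6$)
$p{\left(E \right)} = -6$
$M{\left(v,r \right)} = \frac{1}{2}$
$c = \frac{1}{32}$ ($c = \frac{1}{2 \cdot 16} = \frac{1}{2} \cdot \frac{1}{16} = \frac{1}{32} \approx 0.03125$)
$c K{\left(3 \right)} p{\left(-6 \right)} = \frac{2 \cdot 3 \frac{1}{-2 + 3}}{32} \left(-6\right) = \frac{2 \cdot 3 \cdot 1^{-1}}{32} \left(-6\right) = \frac{2 \cdot 3 \cdot 1}{32} \left(-6\right) = \frac{1}{32} \cdot 6 \left(-6\right) = \frac{3}{16} \left(-6\right) = - \frac{9}{8}$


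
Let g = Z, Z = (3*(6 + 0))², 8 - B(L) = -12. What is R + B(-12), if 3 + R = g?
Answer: 341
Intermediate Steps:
B(L) = 20 (B(L) = 8 - 1*(-12) = 8 + 12 = 20)
Z = 324 (Z = (3*6)² = 18² = 324)
g = 324
R = 321 (R = -3 + 324 = 321)
R + B(-12) = 321 + 20 = 341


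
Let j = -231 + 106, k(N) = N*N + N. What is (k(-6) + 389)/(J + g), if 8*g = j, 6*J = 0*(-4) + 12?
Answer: -3352/109 ≈ -30.752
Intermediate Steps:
k(N) = N + N² (k(N) = N² + N = N + N²)
J = 2 (J = (0*(-4) + 12)/6 = (0 + 12)/6 = (⅙)*12 = 2)
j = -125
g = -125/8 (g = (⅛)*(-125) = -125/8 ≈ -15.625)
(k(-6) + 389)/(J + g) = (-6*(1 - 6) + 389)/(2 - 125/8) = (-6*(-5) + 389)/(-109/8) = (30 + 389)*(-8/109) = 419*(-8/109) = -3352/109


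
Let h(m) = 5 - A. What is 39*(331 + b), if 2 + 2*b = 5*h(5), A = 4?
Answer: 25935/2 ≈ 12968.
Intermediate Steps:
h(m) = 1 (h(m) = 5 - 1*4 = 5 - 4 = 1)
b = 3/2 (b = -1 + (5*1)/2 = -1 + (½)*5 = -1 + 5/2 = 3/2 ≈ 1.5000)
39*(331 + b) = 39*(331 + 3/2) = 39*(665/2) = 25935/2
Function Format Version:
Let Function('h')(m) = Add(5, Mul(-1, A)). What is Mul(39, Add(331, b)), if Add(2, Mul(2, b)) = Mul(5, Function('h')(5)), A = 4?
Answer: Rational(25935, 2) ≈ 12968.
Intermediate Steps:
Function('h')(m) = 1 (Function('h')(m) = Add(5, Mul(-1, 4)) = Add(5, -4) = 1)
b = Rational(3, 2) (b = Add(-1, Mul(Rational(1, 2), Mul(5, 1))) = Add(-1, Mul(Rational(1, 2), 5)) = Add(-1, Rational(5, 2)) = Rational(3, 2) ≈ 1.5000)
Mul(39, Add(331, b)) = Mul(39, Add(331, Rational(3, 2))) = Mul(39, Rational(665, 2)) = Rational(25935, 2)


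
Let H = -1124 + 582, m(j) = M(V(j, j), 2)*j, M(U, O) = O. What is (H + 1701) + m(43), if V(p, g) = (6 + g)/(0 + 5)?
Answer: 1245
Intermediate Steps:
V(p, g) = 6/5 + g/5 (V(p, g) = (6 + g)/5 = (6 + g)*(⅕) = 6/5 + g/5)
m(j) = 2*j
H = -542
(H + 1701) + m(43) = (-542 + 1701) + 2*43 = 1159 + 86 = 1245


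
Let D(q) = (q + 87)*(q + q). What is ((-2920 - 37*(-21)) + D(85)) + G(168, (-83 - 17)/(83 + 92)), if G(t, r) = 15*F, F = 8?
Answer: 27217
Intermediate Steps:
G(t, r) = 120 (G(t, r) = 15*8 = 120)
D(q) = 2*q*(87 + q) (D(q) = (87 + q)*(2*q) = 2*q*(87 + q))
((-2920 - 37*(-21)) + D(85)) + G(168, (-83 - 17)/(83 + 92)) = ((-2920 - 37*(-21)) + 2*85*(87 + 85)) + 120 = ((-2920 + 777) + 2*85*172) + 120 = (-2143 + 29240) + 120 = 27097 + 120 = 27217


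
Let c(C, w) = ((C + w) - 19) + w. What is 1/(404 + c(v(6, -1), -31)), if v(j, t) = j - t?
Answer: 1/330 ≈ 0.0030303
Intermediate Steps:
c(C, w) = -19 + C + 2*w (c(C, w) = (-19 + C + w) + w = -19 + C + 2*w)
1/(404 + c(v(6, -1), -31)) = 1/(404 + (-19 + (6 - 1*(-1)) + 2*(-31))) = 1/(404 + (-19 + (6 + 1) - 62)) = 1/(404 + (-19 + 7 - 62)) = 1/(404 - 74) = 1/330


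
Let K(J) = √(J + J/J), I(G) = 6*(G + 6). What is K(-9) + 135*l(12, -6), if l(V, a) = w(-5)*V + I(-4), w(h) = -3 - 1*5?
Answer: -11340 + 2*I*√2 ≈ -11340.0 + 2.8284*I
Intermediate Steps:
w(h) = -8 (w(h) = -3 - 5 = -8)
I(G) = 36 + 6*G (I(G) = 6*(6 + G) = 36 + 6*G)
l(V, a) = 12 - 8*V (l(V, a) = -8*V + (36 + 6*(-4)) = -8*V + (36 - 24) = -8*V + 12 = 12 - 8*V)
K(J) = √(1 + J) (K(J) = √(J + 1) = √(1 + J))
K(-9) + 135*l(12, -6) = √(1 - 9) + 135*(12 - 8*12) = √(-8) + 135*(12 - 96) = 2*I*√2 + 135*(-84) = 2*I*√2 - 11340 = -11340 + 2*I*√2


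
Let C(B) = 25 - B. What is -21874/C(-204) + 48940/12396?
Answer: -64985711/709671 ≈ -91.572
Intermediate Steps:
-21874/C(-204) + 48940/12396 = -21874/(25 - 1*(-204)) + 48940/12396 = -21874/(25 + 204) + 48940*(1/12396) = -21874/229 + 12235/3099 = -64985711/709671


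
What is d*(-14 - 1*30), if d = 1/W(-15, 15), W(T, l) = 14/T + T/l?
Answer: 660/29 ≈ 22.759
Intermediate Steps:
d = -15/29 (d = 1/(14/(-15) - 15/15) = 1/(14*(-1/15) - 15*1/15) = 1/(-14/15 - 1) = 1/(-29/15) = -15/29 ≈ -0.51724)
d*(-14 - 1*30) = -15*(-14 - 1*30)/29 = -15*(-14 - 30)/29 = -15/29*(-44) = 660/29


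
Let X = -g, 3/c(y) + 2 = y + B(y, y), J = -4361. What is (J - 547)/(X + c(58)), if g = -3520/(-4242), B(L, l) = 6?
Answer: 645411816/102757 ≈ 6281.0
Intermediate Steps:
c(y) = 3/(4 + y) (c(y) = 3/(-2 + (y + 6)) = 3/(-2 + (6 + y)) = 3/(4 + y))
g = 1760/2121 (g = -3520*(-1/4242) = 1760/2121 ≈ 0.82980)
X = -1760/2121 (X = -1*1760/2121 = -1760/2121 ≈ -0.82980)
(J - 547)/(X + c(58)) = (-4361 - 547)/(-1760/2121 + 3/(4 + 58)) = -4908/(-1760/2121 + 3/62) = -4908/(-102757/131502) = -4908*(-131502/102757) = 645411816/102757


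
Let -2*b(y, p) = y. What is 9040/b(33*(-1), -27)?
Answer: 18080/33 ≈ 547.88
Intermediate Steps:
b(y, p) = -y/2
9040/b(33*(-1), -27) = 9040/((-33*(-1)/2)) = 9040/((-1/2*(-33))) = 9040/(33/2) = 9040*(2/33) = 18080/33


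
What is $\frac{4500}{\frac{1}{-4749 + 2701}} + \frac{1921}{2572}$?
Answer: $- \frac{23703550079}{2572} \approx -9.216 \cdot 10^{6}$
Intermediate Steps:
$\frac{4500}{\frac{1}{-4749 + 2701}} + \frac{1921}{2572} = \frac{4500}{\frac{1}{-2048}} + 1921 \cdot \frac{1}{2572} = \frac{4500}{- \frac{1}{2048}} + \frac{1921}{2572} = 4500 \left(-2048\right) + \frac{1921}{2572} = -9216000 + \frac{1921}{2572} = - \frac{23703550079}{2572}$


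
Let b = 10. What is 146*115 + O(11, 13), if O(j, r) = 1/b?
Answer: 167901/10 ≈ 16790.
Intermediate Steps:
O(j, r) = 1/10
146*115 + O(11, 13) = 146*115 + 1/10 = 16790 + 1/10 = 167901/10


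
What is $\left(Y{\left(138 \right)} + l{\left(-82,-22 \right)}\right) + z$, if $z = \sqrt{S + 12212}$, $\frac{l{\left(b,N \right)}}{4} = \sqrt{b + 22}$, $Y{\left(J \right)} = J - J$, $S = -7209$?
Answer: $\sqrt{5003} + 8 i \sqrt{15} \approx 70.732 + 30.984 i$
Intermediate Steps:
$Y{\left(J \right)} = 0$
$l{\left(b,N \right)} = 4 \sqrt{22 + b}$ ($l{\left(b,N \right)} = 4 \sqrt{b + 22} = 4 \sqrt{22 + b}$)
$z = \sqrt{5003}$ ($z = \sqrt{-7209 + 12212} = \sqrt{5003} \approx 70.732$)
$\left(Y{\left(138 \right)} + l{\left(-82,-22 \right)}\right) + z = \left(0 + 4 \sqrt{22 - 82}\right) + \sqrt{5003} = \left(0 + 4 \sqrt{-60}\right) + \sqrt{5003} = \left(0 + 4 \cdot 2 i \sqrt{15}\right) + \sqrt{5003} = \left(0 + 8 i \sqrt{15}\right) + \sqrt{5003} = 8 i \sqrt{15} + \sqrt{5003} = \sqrt{5003} + 8 i \sqrt{15}$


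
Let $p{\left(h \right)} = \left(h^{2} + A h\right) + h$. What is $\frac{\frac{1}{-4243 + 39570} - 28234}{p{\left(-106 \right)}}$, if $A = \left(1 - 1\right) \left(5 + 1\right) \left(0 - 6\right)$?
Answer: $- \frac{142488931}{56169930} \approx -2.5367$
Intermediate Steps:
$A = 0$ ($A = 0 \cdot 6 \left(-6\right) = 0 \left(-6\right) = 0$)
$p{\left(h \right)} = h + h^{2}$ ($p{\left(h \right)} = \left(h^{2} + 0 h\right) + h = \left(h^{2} + 0\right) + h = h^{2} + h = h + h^{2}$)
$\frac{\frac{1}{-4243 + 39570} - 28234}{p{\left(-106 \right)}} = \frac{\frac{1}{-4243 + 39570} - 28234}{\left(-106\right) \left(1 - 106\right)} = \frac{\frac{1}{35327} - 28234}{\left(-106\right) \left(-105\right)} = \frac{\frac{1}{35327} - 28234}{11130} = \left(- \frac{997422517}{35327}\right) \frac{1}{11130} = - \frac{142488931}{56169930}$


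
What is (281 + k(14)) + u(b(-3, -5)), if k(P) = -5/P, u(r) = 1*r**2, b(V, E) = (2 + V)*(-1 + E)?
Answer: 4433/14 ≈ 316.64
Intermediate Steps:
b(V, E) = (-1 + E)*(2 + V)
u(r) = r**2
(281 + k(14)) + u(b(-3, -5)) = (281 - 5/14) + (-2 - 1*(-3) + 2*(-5) - 5*(-3))**2 = (281 - 5*1/14) + (-2 + 3 - 10 + 15)**2 = (281 - 5/14) + 6**2 = 3929/14 + 36 = 4433/14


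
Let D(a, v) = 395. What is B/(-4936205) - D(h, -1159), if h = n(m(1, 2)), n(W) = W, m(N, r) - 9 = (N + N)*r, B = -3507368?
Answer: -1946293607/4936205 ≈ -394.29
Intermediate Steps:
m(N, r) = 9 + 2*N*r (m(N, r) = 9 + (N + N)*r = 9 + (2*N)*r = 9 + 2*N*r)
h = 13 (h = 9 + 2*1*2 = 9 + 4 = 13)
B/(-4936205) - D(h, -1159) = -3507368/(-4936205) - 1*395 = -3507368*(-1/4936205) - 395 = 3507368/4936205 - 395 = -1946293607/4936205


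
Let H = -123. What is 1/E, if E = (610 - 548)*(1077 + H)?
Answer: 1/59148 ≈ 1.6907e-5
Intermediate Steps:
E = 59148 (E = (610 - 548)*(1077 - 123) = 62*954 = 59148)
1/E = 1/59148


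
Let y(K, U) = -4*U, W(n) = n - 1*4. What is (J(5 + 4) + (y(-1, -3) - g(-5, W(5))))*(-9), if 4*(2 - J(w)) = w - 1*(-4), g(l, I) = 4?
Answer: -243/4 ≈ -60.750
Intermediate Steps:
W(n) = -4 + n (W(n) = n - 4 = -4 + n)
J(w) = 1 - w/4 (J(w) = 2 - (w - 1*(-4))/4 = 2 - (w + 4)/4 = 2 - (4 + w)/4 = 2 + (-1 - w/4) = 1 - w/4)
(J(5 + 4) + (y(-1, -3) - g(-5, W(5))))*(-9) = ((1 - (5 + 4)/4) + (-4*(-3) - 1*4))*(-9) = ((1 - ¼*9) + (12 - 4))*(-9) = ((1 - 9/4) + 8)*(-9) = (-5/4 + 8)*(-9) = (27/4)*(-9) = -243/4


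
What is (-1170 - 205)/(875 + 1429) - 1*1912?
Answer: -4406623/2304 ≈ -1912.6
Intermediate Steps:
(-1170 - 205)/(875 + 1429) - 1*1912 = -1375/2304 - 1912 = -4406623/2304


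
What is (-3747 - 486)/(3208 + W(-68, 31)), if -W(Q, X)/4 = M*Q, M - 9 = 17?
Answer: -4233/10280 ≈ -0.41177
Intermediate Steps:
M = 26 (M = 9 + 17 = 26)
W(Q, X) = -104*Q
(-3747 - 486)/(3208 + W(-68, 31)) = (-3747 - 486)/(3208 - 104*(-68)) = -4233/(3208 + 7072) = -4233/10280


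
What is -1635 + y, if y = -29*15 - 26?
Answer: -2096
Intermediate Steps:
y = -461 (y = -435 - 26 = -461)
-1635 + y = -1635 - 461 = -2096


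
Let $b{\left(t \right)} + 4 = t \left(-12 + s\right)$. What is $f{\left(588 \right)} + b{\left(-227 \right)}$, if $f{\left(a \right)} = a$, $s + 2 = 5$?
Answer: $2627$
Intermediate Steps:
$s = 3$ ($s = -2 + 5 = 3$)
$b{\left(t \right)} = -4 - 9 t$ ($b{\left(t \right)} = -4 + t \left(-12 + 3\right) = -4 + t \left(-9\right) = -4 - 9 t$)
$f{\left(588 \right)} + b{\left(-227 \right)} = 588 - -2039 = 588 + \left(-4 + 2043\right) = 588 + 2039 = 2627$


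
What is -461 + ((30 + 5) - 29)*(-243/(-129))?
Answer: -19337/43 ≈ -449.70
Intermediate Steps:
-461 + ((30 + 5) - 29)*(-243/(-129)) = -461 + (35 - 29)*(-243*(-1/129)) = -461 + 6*(81/43) = -461 + 486/43 = -19337/43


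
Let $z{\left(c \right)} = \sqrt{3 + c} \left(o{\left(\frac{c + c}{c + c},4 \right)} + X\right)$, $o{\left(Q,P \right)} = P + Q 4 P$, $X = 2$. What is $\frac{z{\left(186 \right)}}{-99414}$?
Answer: $- \frac{11 \sqrt{21}}{16569} \approx -0.0030423$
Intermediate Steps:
$o{\left(Q,P \right)} = P + 4 P Q$ ($o{\left(Q,P \right)} = P + 4 Q P = P + 4 P Q$)
$z{\left(c \right)} = 22 \sqrt{3 + c}$ ($z{\left(c \right)} = \sqrt{3 + c} \left(4 \left(1 + 4 \frac{c + c}{c + c}\right) + 2\right) = \sqrt{3 + c} \left(4 \left(1 + 4 \frac{2 c}{2 c}\right) + 2\right) = \sqrt{3 + c} \left(4 \left(1 + 4 \cdot 2 c \frac{1}{2 c}\right) + 2\right) = \sqrt{3 + c} \left(4 \left(1 + 4 \cdot 1\right) + 2\right) = \sqrt{3 + c} \left(4 \left(1 + 4\right) + 2\right) = \sqrt{3 + c} \left(4 \cdot 5 + 2\right) = \sqrt{3 + c} \left(20 + 2\right) = \sqrt{3 + c} 22 = 22 \sqrt{3 + c}$)
$\frac{z{\left(186 \right)}}{-99414} = \frac{22 \sqrt{3 + 186}}{-99414} = 22 \sqrt{189} \left(- \frac{1}{99414}\right) = 22 \cdot 3 \sqrt{21} \left(- \frac{1}{99414}\right) = 66 \sqrt{21} \left(- \frac{1}{99414}\right) = - \frac{11 \sqrt{21}}{16569}$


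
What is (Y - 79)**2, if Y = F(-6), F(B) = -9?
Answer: 7744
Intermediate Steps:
Y = -9
(Y - 79)**2 = (-9 - 79)**2 = (-88)**2 = 7744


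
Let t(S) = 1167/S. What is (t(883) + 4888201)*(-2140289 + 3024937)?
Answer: 3818390813757200/883 ≈ 4.3243e+12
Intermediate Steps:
(t(883) + 4888201)*(-2140289 + 3024937) = (1167/883 + 4888201)*(-2140289 + 3024937) = (1167*(1/883) + 4888201)*884648 = (1167/883 + 4888201)*884648 = (4316282650/883)*884648 = 3818390813757200/883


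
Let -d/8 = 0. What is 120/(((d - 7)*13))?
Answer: -120/91 ≈ -1.3187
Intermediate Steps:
d = 0 (d = -8*0 = 0)
120/(((d - 7)*13)) = 120/(((0 - 7)*13)) = 120/((-7*13)) = 120/(-91) = 120*(-1/91) = -120/91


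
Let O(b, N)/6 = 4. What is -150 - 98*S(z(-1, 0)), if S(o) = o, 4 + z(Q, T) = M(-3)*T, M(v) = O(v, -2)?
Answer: 242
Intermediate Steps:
O(b, N) = 24 (O(b, N) = 6*4 = 24)
M(v) = 24
z(Q, T) = -4 + 24*T
-150 - 98*S(z(-1, 0)) = -150 - 98*(-4 + 24*0) = -150 - 98*(-4 + 0) = -150 - 98*(-4) = -150 + 392 = 242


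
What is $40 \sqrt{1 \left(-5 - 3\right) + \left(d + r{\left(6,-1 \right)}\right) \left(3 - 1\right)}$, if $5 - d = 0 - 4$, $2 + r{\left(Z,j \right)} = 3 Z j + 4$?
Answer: $40 i \sqrt{22} \approx 187.62 i$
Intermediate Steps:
$r{\left(Z,j \right)} = 2 + 3 Z j$ ($r{\left(Z,j \right)} = -2 + \left(3 Z j + 4\right) = -2 + \left(4 + 3 Z j\right) = 2 + 3 Z j$)
$d = 9$ ($d = 5 - \left(0 - 4\right) = 5 - -4 = 5 + 4 = 9$)
$40 \sqrt{1 \left(-5 - 3\right) + \left(d + r{\left(6,-1 \right)}\right) \left(3 - 1\right)} = 40 \sqrt{1 \left(-5 - 3\right) + \left(9 + \left(2 + 3 \cdot 6 \left(-1\right)\right)\right) \left(3 - 1\right)} = 40 \sqrt{1 \left(-8\right) + \left(9 + \left(2 - 18\right)\right) 2} = 40 \sqrt{-8 + \left(9 - 16\right) 2} = 40 \sqrt{-8 - 14} = 40 \sqrt{-22} = 40 i \sqrt{22}$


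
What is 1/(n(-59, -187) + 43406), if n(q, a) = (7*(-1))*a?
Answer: 1/44715 ≈ 2.2364e-5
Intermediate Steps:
n(q, a) = -7*a
1/(n(-59, -187) + 43406) = 1/(-7*(-187) + 43406) = 1/(1309 + 43406) = 1/44715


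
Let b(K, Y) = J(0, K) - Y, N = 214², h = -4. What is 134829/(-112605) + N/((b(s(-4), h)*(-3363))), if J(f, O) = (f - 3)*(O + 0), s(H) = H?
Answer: -1034311451/504920820 ≈ -2.0485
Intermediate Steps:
J(f, O) = O*(-3 + f) (J(f, O) = (-3 + f)*O = O*(-3 + f))
N = 45796
b(K, Y) = -Y - 3*K (b(K, Y) = K*(-3 + 0) - Y = K*(-3) - Y = -3*K - Y = -Y - 3*K)
134829/(-112605) + N/((b(s(-4), h)*(-3363))) = 134829/(-112605) + 45796/(((-1*(-4) - 3*(-4))*(-3363))) = 134829*(-1/112605) + 45796/(((4 + 12)*(-3363))) = -44943/37535 + 45796/((16*(-3363))) = -44943/37535 + 45796/(-53808) = -44943/37535 + 45796*(-1/53808) = -44943/37535 - 11449/13452 = -1034311451/504920820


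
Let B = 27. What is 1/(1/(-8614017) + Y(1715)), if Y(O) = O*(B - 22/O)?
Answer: 8614017/398682548810 ≈ 2.1606e-5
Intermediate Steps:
Y(O) = O*(27 - 22/O)
1/(1/(-8614017) + Y(1715)) = 1/(1/(-8614017) + (-22 + 27*1715)) = 1/(-1/8614017 + (-22 + 46305)) = 1/(-1/8614017 + 46283) = 1/(398682548810/8614017) = 8614017/398682548810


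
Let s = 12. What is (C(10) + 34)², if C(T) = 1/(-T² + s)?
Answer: 8946081/7744 ≈ 1155.2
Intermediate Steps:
C(T) = 1/(12 - T²) (C(T) = 1/(-T² + 12) = 1/(12 - T²))
(C(10) + 34)² = (-1/(-12 + 10²) + 34)² = (-1/(-12 + 100) + 34)² = (-1/88 + 34)² = (2991/88)² = 8946081/7744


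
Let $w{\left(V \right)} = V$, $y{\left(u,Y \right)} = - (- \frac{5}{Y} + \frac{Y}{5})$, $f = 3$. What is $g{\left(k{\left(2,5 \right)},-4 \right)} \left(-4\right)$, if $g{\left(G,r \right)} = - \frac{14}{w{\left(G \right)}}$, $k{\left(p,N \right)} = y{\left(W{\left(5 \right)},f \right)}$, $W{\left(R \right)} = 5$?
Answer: $\frac{105}{2} \approx 52.5$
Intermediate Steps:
$y{\left(u,Y \right)} = \frac{5}{Y} - \frac{Y}{5}$ ($y{\left(u,Y \right)} = - (- \frac{5}{Y} + Y \frac{1}{5}) = - (- \frac{5}{Y} + \frac{Y}{5}) = \frac{5}{Y} - \frac{Y}{5}$)
$k{\left(p,N \right)} = \frac{16}{15}$ ($k{\left(p,N \right)} = \frac{5}{3} - \frac{3}{5} = \frac{16}{15}$)
$g{\left(G,r \right)} = - \frac{14}{G}$
$g{\left(k{\left(2,5 \right)},-4 \right)} \left(-4\right) = - \frac{14}{\frac{16}{15}} \left(-4\right) = \left(-14\right) \frac{15}{16} \left(-4\right) = \left(- \frac{105}{8}\right) \left(-4\right) = \frac{105}{2}$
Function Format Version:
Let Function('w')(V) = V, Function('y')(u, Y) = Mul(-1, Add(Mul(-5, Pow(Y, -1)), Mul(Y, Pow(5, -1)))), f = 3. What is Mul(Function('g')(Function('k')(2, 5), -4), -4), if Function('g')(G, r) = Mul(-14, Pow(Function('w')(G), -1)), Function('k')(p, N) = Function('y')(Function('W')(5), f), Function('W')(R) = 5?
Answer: Rational(105, 2) ≈ 52.500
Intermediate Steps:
Function('y')(u, Y) = Add(Mul(5, Pow(Y, -1)), Mul(Rational(-1, 5), Y)) (Function('y')(u, Y) = Mul(-1, Add(Mul(-5, Pow(Y, -1)), Mul(Y, Rational(1, 5)))) = Mul(-1, Add(Mul(-5, Pow(Y, -1)), Mul(Rational(1, 5), Y))) = Add(Mul(5, Pow(Y, -1)), Mul(Rational(-1, 5), Y)))
Function('k')(p, N) = Rational(16, 15) (Function('k')(p, N) = Add(Mul(5, Pow(3, -1)), Mul(Rational(-1, 5), 3)) = Add(Mul(5, Rational(1, 3)), Rational(-3, 5)) = Add(Rational(5, 3), Rational(-3, 5)) = Rational(16, 15))
Function('g')(G, r) = Mul(-14, Pow(G, -1))
Mul(Function('g')(Function('k')(2, 5), -4), -4) = Mul(Mul(-14, Pow(Rational(16, 15), -1)), -4) = Mul(Mul(-14, Rational(15, 16)), -4) = Mul(Rational(-105, 8), -4) = Rational(105, 2)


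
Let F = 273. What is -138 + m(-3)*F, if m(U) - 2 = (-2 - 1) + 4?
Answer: 681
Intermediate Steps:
m(U) = 3 (m(U) = 2 + ((-2 - 1) + 4) = 2 + (-3 + 4) = 2 + 1 = 3)
-138 + m(-3)*F = -138 + 3*273 = -138 + 819 = 681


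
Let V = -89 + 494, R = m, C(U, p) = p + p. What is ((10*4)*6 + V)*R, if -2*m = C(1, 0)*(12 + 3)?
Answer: 0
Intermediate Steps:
C(U, p) = 2*p
m = 0 (m = -2*0*(12 + 3)/2 = -0*15 = -½*0 = 0)
R = 0
V = 405
((10*4)*6 + V)*R = ((10*4)*6 + 405)*0 = (40*6 + 405)*0 = (240 + 405)*0 = 645*0 = 0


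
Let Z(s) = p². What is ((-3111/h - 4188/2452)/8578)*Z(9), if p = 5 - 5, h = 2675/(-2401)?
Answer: 0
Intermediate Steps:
h = -2675/2401 (h = 2675*(-1/2401) = -2675/2401 ≈ -1.1141)
p = 0
Z(s) = 0 (Z(s) = 0² = 0)
((-3111/h - 4188/2452)/8578)*Z(9) = ((-3111/(-2675/2401) - 4188/2452)/8578)*0 = ((-3111*(-2401/2675) - 4188*1/2452)*(1/8578))*0 = ((7469511/2675 - 1047/613)*(1/8578))*0 = ((4576009518/1639775)*(1/8578))*0 = (2288004759/7032994975)*0 = 0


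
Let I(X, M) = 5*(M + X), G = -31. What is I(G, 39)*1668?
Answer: 66720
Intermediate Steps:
I(X, M) = 5*M + 5*X
I(G, 39)*1668 = (5*39 + 5*(-31))*1668 = (195 - 155)*1668 = 40*1668 = 66720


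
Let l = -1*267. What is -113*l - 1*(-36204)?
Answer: 66375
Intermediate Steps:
l = -267
-113*l - 1*(-36204) = -113*(-267) - 1*(-36204) = 30171 + 36204 = 66375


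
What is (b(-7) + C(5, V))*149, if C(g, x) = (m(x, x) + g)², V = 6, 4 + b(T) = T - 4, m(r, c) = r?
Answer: 15794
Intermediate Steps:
b(T) = -8 + T (b(T) = -4 + (T - 4) = -4 + (-4 + T) = -8 + T)
C(g, x) = (g + x)² (C(g, x) = (x + g)² = (g + x)²)
(b(-7) + C(5, V))*149 = ((-8 - 7) + (5 + 6)²)*149 = (-15 + 11²)*149 = (-15 + 121)*149 = 106*149 = 15794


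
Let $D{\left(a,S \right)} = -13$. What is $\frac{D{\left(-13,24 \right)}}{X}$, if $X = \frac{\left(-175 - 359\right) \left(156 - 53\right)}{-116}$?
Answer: $- \frac{754}{27501} \approx -0.027417$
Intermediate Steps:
$X = \frac{27501}{58}$ ($X = \left(-534\right) 103 \left(- \frac{1}{116}\right) = \left(-55002\right) \left(- \frac{1}{116}\right) = \frac{27501}{58} \approx 474.16$)
$\frac{D{\left(-13,24 \right)}}{X} = - \frac{13}{\frac{27501}{58}} = \left(-13\right) \frac{58}{27501} = - \frac{754}{27501}$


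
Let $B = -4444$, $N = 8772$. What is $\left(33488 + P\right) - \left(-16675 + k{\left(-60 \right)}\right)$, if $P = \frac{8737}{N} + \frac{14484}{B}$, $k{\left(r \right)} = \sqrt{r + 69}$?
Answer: $\frac{488821854115}{9745692} \approx 50158.0$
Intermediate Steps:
$k{\left(r \right)} = \sqrt{69 + r}$
$P = - \frac{22056605}{9745692}$ ($P = \frac{8737}{8772} + \frac{14484}{-4444} = 8737 \cdot \frac{1}{8772} + 14484 \left(- \frac{1}{4444}\right) = \frac{8737}{8772} - \frac{3621}{1111} = - \frac{22056605}{9745692} \approx -2.2632$)
$\left(33488 + P\right) - \left(-16675 + k{\left(-60 \right)}\right) = \left(33488 - \frac{22056605}{9745692}\right) + \left(11855 + \left(4820 - \sqrt{69 - 60}\right)\right) = \frac{326341677091}{9745692} + \left(11855 + \left(4820 - \sqrt{9}\right)\right) = \frac{326341677091}{9745692} + \left(11855 + \left(4820 - 3\right)\right) = \frac{326341677091}{9745692} + \left(11855 + 4817\right) = \frac{326341677091}{9745692} + 16672 = \frac{488821854115}{9745692}$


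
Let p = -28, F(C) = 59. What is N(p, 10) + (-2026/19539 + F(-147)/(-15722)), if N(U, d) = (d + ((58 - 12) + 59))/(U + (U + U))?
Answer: -907132531/614384316 ≈ -1.4765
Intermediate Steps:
N(U, d) = (105 + d)/(3*U) (N(U, d) = (d + (46 + 59))/(U + 2*U) = (d + 105)/((3*U)) = (105 + d)*(1/(3*U)) = (105 + d)/(3*U))
N(p, 10) + (-2026/19539 + F(-147)/(-15722)) = (⅓)*(105 + 10)/(-28) + (-2026/19539 + 59/(-15722)) = (⅓)*(-1/28)*115 + (-2026*1/19539 + 59*(-1/15722)) = -115/84 + (-2026/19539 - 59/15722) = -115/84 - 33005573/307192158 = -907132531/614384316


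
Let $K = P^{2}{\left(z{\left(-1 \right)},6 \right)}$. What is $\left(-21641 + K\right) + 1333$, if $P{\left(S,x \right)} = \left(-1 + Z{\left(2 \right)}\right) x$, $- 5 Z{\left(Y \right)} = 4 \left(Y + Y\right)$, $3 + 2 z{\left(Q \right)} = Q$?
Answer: $- \frac{491824}{25} \approx -19673.0$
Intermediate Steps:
$z{\left(Q \right)} = - \frac{3}{2} + \frac{Q}{2}$
$Z{\left(Y \right)} = - \frac{8 Y}{5}$ ($Z{\left(Y \right)} = - \frac{4 \left(Y + Y\right)}{5} = - \frac{4 \cdot 2 Y}{5} = - \frac{8 Y}{5}$)
$P{\left(S,x \right)} = - \frac{21 x}{5}$ ($P{\left(S,x \right)} = \left(-1 - \frac{16}{5}\right) x = - \frac{21 x}{5}$)
$K = \frac{15876}{25}$ ($K = \left(\left(- \frac{21}{5}\right) 6\right)^{2} = \left(- \frac{126}{5}\right)^{2} = \frac{15876}{25} \approx 635.04$)
$\left(-21641 + K\right) + 1333 = \left(-21641 + \frac{15876}{25}\right) + 1333 = - \frac{525149}{25} + 1333 = - \frac{491824}{25}$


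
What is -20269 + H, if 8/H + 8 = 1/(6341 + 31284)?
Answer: -6101249731/300999 ≈ -20270.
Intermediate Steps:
H = -301000/300999 (H = 8/(-8 + 1/(6341 + 31284)) = 8/(-8 + 1/37625) = 8/(-300999/37625) = 8*(-37625/300999) = -301000/300999 ≈ -1.0000)
-20269 + H = -20269 - 301000/300999 = -6101249731/300999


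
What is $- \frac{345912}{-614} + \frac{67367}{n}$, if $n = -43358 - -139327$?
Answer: $\frac{16619096033}{29462483} \approx 564.08$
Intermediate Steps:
$n = 95969$ ($n = -43358 + 139327 = 95969$)
$- \frac{345912}{-614} + \frac{67367}{n} = - \frac{345912}{-614} + \frac{67367}{95969} = \left(-345912\right) \left(- \frac{1}{614}\right) + 67367 \cdot \frac{1}{95969} = \frac{172956}{307} + \frac{67367}{95969} = \frac{16619096033}{29462483}$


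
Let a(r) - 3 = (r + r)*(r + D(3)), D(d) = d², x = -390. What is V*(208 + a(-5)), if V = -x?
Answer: 66690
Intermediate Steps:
a(r) = 3 + 2*r*(9 + r) (a(r) = 3 + (r + r)*(r + 3²) = 3 + (2*r)*(r + 9) = 3 + (2*r)*(9 + r) = 3 + 2*r*(9 + r))
V = 390 (V = -1*(-390) = 390)
V*(208 + a(-5)) = 390*(208 + (3 + 2*(-5)² + 18*(-5))) = 390*(208 + (3 + 2*25 - 90)) = 390*(208 + (3 + 50 - 90)) = 390*(208 - 37) = 390*171 = 66690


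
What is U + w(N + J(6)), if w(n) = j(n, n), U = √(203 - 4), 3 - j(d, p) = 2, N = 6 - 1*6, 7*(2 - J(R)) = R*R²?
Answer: 1 + √199 ≈ 15.107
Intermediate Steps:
J(R) = 2 - R³/7 (J(R) = 2 - R*R²/7 = 2 - R³/7)
N = 0 (N = 6 - 6 = 0)
j(d, p) = 1 (j(d, p) = 3 - 1*2 = 3 - 2 = 1)
U = √199 ≈ 14.107
w(n) = 1
U + w(N + J(6)) = √199 + 1 = 1 + √199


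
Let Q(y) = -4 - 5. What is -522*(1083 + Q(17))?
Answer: -560628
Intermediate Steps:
Q(y) = -9
-522*(1083 + Q(17)) = -522*(1083 - 9) = -522*1074 = -560628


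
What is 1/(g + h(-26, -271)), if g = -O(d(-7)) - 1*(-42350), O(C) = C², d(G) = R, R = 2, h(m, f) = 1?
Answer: 1/42347 ≈ 2.3614e-5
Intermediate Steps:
d(G) = 2
g = 42346 (g = -1*2² - 1*(-42350) = -1*4 + 42350 = -4 + 42350 = 42346)
1/(g + h(-26, -271)) = 1/(42346 + 1) = 1/42347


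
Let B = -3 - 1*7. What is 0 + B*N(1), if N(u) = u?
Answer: -10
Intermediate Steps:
B = -10 (B = -3 - 7 = -10)
0 + B*N(1) = 0 - 10*1 = 0 - 10 = -10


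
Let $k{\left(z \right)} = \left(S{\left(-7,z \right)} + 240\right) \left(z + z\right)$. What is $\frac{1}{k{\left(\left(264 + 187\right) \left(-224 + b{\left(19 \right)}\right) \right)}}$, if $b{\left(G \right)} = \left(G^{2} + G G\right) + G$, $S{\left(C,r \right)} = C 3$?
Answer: $\frac{1}{102127146} \approx 9.7917 \cdot 10^{-9}$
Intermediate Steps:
$S{\left(C,r \right)} = 3 C$
$b{\left(G \right)} = G + 2 G^{2}$ ($b{\left(G \right)} = \left(G^{2} + G^{2}\right) + G = 2 G^{2} + G = G + 2 G^{2}$)
$k{\left(z \right)} = 438 z$ ($k{\left(z \right)} = \left(3 \left(-7\right) + 240\right) \left(z + z\right) = \left(-21 + 240\right) 2 z = 219 \cdot 2 z = 438 z$)
$\frac{1}{k{\left(\left(264 + 187\right) \left(-224 + b{\left(19 \right)}\right) \right)}} = \frac{1}{438 \left(264 + 187\right) \left(-224 + 19 \left(1 + 2 \cdot 19\right)\right)} = \frac{1}{438 \cdot 451 \left(-224 + 19 \left(1 + 38\right)\right)} = \frac{1}{438 \cdot 451 \left(-224 + 19 \cdot 39\right)} = \frac{1}{438 \cdot 451 \left(-224 + 741\right)} = \frac{1}{438 \cdot 451 \cdot 517} = \frac{1}{438 \cdot 233167} = \frac{1}{102127146}$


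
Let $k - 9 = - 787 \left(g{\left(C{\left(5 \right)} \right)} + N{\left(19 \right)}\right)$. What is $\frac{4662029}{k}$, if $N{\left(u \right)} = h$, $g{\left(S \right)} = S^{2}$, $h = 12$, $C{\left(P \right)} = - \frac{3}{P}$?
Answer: $- \frac{116550725}{242958} \approx -479.72$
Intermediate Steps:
$N{\left(u \right)} = 12$
$k = - \frac{242958}{25}$ ($k = 9 - 787 \left(\left(- \frac{3}{5}\right)^{2} + 12\right) = 9 - 787 \left(\frac{9}{25} + 12\right) = 9 - \frac{243183}{25} = - \frac{242958}{25} \approx -9718.3$)
$\frac{4662029}{k} = \frac{4662029}{- \frac{242958}{25}} = 4662029 \left(- \frac{25}{242958}\right) = - \frac{116550725}{242958}$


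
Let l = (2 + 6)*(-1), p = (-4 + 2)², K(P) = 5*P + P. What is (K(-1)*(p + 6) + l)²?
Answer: 4624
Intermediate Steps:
K(P) = 6*P
p = 4 (p = (-2)² = 4)
l = -8 (l = 8*(-1) = -8)
(K(-1)*(p + 6) + l)² = ((6*(-1))*(4 + 6) - 8)² = (-6*10 - 8)² = (-60 - 8)² = (-68)² = 4624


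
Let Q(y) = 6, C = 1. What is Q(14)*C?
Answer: 6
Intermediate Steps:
Q(14)*C = 6*1 = 6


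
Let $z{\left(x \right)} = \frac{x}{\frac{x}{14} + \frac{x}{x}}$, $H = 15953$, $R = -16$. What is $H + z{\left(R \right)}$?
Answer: $16065$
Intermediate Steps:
$z{\left(x \right)} = \frac{x}{1 + \frac{x}{14}}$ ($z{\left(x \right)} = \frac{x}{x \frac{1}{14} + 1} = \frac{x}{\frac{x}{14} + 1} = \frac{x}{1 + \frac{x}{14}}$)
$H + z{\left(R \right)} = 15953 + 14 \left(-16\right) \frac{1}{14 - 16} = 15953 + 14 \left(-16\right) \frac{1}{-2} = 15953 + 14 \left(-16\right) \left(- \frac{1}{2}\right) = 15953 + 112 = 16065$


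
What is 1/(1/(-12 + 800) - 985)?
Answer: -788/776179 ≈ -0.0010152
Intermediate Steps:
1/(1/(-12 + 800) - 985) = 1/(1/788 - 985) = 1/(-776179/788) = -788/776179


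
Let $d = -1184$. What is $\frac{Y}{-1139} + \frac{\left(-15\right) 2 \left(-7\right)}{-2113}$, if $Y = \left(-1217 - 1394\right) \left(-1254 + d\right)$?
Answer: $- \frac{13450790024}{2406707} \approx -5588.9$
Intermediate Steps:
$Y = 6365618$ ($Y = \left(-1217 - 1394\right) \left(-1254 - 1184\right) = \left(-2611\right) \left(-2438\right) = 6365618$)
$\frac{Y}{-1139} + \frac{\left(-15\right) 2 \left(-7\right)}{-2113} = \frac{6365618}{-1139} + \frac{\left(-15\right) 2 \left(-7\right)}{-2113} = 6365618 \left(- \frac{1}{1139}\right) + \left(-30\right) \left(-7\right) \left(- \frac{1}{2113}\right) = - \frac{6365618}{1139} + 210 \left(- \frac{1}{2113}\right) = - \frac{6365618}{1139} - \frac{210}{2113} = - \frac{13450790024}{2406707}$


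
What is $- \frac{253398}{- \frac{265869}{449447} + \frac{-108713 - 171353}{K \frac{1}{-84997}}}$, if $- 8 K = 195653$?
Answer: $\frac{22282718824671618}{85591911003663409} \approx 0.26034$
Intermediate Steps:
$K = - \frac{195653}{8}$ ($K = \left(- \frac{1}{8}\right) 195653 = - \frac{195653}{8} \approx -24457.0$)
$- \frac{253398}{- \frac{265869}{449447} + \frac{-108713 - 171353}{K \frac{1}{-84997}}} = - \frac{253398}{- \frac{265869}{449447} + \frac{-108713 - 171353}{\left(- \frac{195653}{8}\right) \frac{1}{-84997}}} = - \frac{253398}{\left(-265869\right) \frac{1}{449447} - \frac{280066}{\left(- \frac{195653}{8}\right) \left(- \frac{1}{84997}\right)}} = - \frac{253398}{- \frac{265869}{449447} - \frac{280066}{\frac{195653}{679976}}} = - \frac{253398}{- \frac{265869}{449447} - \frac{190438158416}{195653}} = - \frac{253398}{- \frac{85591911003663409}{87935653891}} = \left(-253398\right) \left(- \frac{87935653891}{85591911003663409}\right) = \frac{22282718824671618}{85591911003663409}$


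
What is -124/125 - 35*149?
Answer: -651999/125 ≈ -5216.0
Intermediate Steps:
-124/125 - 35*149 = -124*1/125 - 5215 = -124/125 - 5215 = -651999/125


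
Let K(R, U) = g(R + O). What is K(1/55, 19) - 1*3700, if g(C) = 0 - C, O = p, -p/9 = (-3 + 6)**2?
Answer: -199046/55 ≈ -3619.0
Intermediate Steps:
p = -81 (p = -9*(-3 + 6)**2 = -9*3**2 = -9*9 = -81)
O = -81
g(C) = -C
K(R, U) = 81 - R (K(R, U) = -(R - 81) = -(-81 + R) = 81 - R)
K(1/55, 19) - 1*3700 = (81 - 1/55) - 1*3700 = (81 - 1*1/55) - 3700 = (81 - 1/55) - 3700 = 4454/55 - 3700 = -199046/55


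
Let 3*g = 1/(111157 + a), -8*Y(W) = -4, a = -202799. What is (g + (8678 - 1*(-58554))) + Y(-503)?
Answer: 9241981147/137463 ≈ 67233.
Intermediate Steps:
Y(W) = ½ (Y(W) = -⅛*(-4) = ½)
g = -1/274926 (g = 1/(3*(111157 - 202799)) = (⅓)/(-91642) = (⅓)*(-1/91642) = -1/274926 ≈ -3.6373e-6)
(g + (8678 - 1*(-58554))) + Y(-503) = (-1/274926 + (8678 - 1*(-58554))) + ½ = (-1/274926 + (8678 + 58554)) + ½ = (-1/274926 + 67232) + ½ = 18483824831/274926 + ½ = 9241981147/137463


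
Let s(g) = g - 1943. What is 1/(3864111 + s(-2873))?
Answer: 1/3859295 ≈ 2.5911e-7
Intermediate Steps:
s(g) = -1943 + g
1/(3864111 + s(-2873)) = 1/(3864111 + (-1943 - 2873)) = 1/(3864111 - 4816) = 1/3859295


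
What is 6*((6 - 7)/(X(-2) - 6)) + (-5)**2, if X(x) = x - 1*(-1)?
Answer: 181/7 ≈ 25.857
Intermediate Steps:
X(x) = 1 + x (X(x) = x + 1 = 1 + x)
6*((6 - 7)/(X(-2) - 6)) + (-5)**2 = 6*((6 - 7)/((1 - 2) - 6)) + (-5)**2 = 6*(-1/(-1 - 6)) + 25 = 6*(-1/(-7)) + 25 = 6*(-1*(-1/7)) + 25 = 6*(1/7) + 25 = 6/7 + 25 = 181/7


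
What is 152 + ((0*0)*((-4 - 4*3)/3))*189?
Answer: 152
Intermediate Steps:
152 + ((0*0)*((-4 - 4*3)/3))*189 = 152 + (0*((-4 - 12)*(1/3)))*189 = 152 + (0*(-16*1/3))*189 = 152 + (0*(-16/3))*189 = 152 + 0*189 = 152 + 0 = 152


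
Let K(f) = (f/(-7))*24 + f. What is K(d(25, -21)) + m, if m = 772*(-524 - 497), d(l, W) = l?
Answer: -5517909/7 ≈ -7.8827e+5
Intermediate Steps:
m = -788212 (m = 772*(-1021) = -788212)
K(f) = -17*f/7 (K(f) = (f*(-1/7))*24 + f = -f/7*24 + f = -24*f/7 + f = -17*f/7)
K(d(25, -21)) + m = -17/7*25 - 788212 = -425/7 - 788212 = -5517909/7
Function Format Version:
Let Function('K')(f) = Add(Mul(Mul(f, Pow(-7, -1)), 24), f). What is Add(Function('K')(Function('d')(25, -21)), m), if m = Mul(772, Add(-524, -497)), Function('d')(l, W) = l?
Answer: Rational(-5517909, 7) ≈ -7.8827e+5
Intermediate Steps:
m = -788212 (m = Mul(772, -1021) = -788212)
Function('K')(f) = Mul(Rational(-17, 7), f) (Function('K')(f) = Add(Mul(Mul(f, Rational(-1, 7)), 24), f) = Add(Mul(Mul(Rational(-1, 7), f), 24), f) = Add(Mul(Rational(-24, 7), f), f) = Mul(Rational(-17, 7), f))
Add(Function('K')(Function('d')(25, -21)), m) = Add(Mul(Rational(-17, 7), 25), -788212) = Add(Rational(-425, 7), -788212) = Rational(-5517909, 7)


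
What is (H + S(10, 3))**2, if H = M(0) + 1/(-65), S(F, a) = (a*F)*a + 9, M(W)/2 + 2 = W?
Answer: 38118276/4225 ≈ 9022.1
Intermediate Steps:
M(W) = -4 + 2*W
S(F, a) = 9 + F*a**2 (S(F, a) = (F*a)*a + 9 = F*a**2 + 9 = 9 + F*a**2)
H = -261/65 (H = (-4 + 2*0) + 1/(-65) = (-4 + 0) - 1/65 = -4 - 1/65 = -261/65 ≈ -4.0154)
(H + S(10, 3))**2 = (-261/65 + (9 + 10*3**2))**2 = (-261/65 + (9 + 10*9))**2 = (-261/65 + (9 + 90))**2 = (-261/65 + 99)**2 = (6174/65)**2 = 38118276/4225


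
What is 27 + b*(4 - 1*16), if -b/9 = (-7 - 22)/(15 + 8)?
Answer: -2511/23 ≈ -109.17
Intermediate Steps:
b = 261/23 (b = -9*(-7 - 22)/(15 + 8) = -(-261)/23 = -9*(-29/23) = 261/23 ≈ 11.348)
27 + b*(4 - 1*16) = 27 + 261*(4 - 1*16)/23 = 27 + 261*(4 - 16)/23 = 27 + (261/23)*(-12) = 27 - 3132/23 = -2511/23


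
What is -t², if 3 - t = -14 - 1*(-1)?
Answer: -256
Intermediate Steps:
t = 16 (t = 3 - (-14 - 1*(-1)) = 3 - (-14 + 1) = 3 - 1*(-13) = 3 + 13 = 16)
-t² = -1*16² = -1*256 = -256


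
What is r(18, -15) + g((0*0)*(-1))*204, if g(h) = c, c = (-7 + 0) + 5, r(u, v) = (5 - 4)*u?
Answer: -390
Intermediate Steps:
r(u, v) = u (r(u, v) = 1*u = u)
c = -2 (c = -7 + 5 = -2)
g(h) = -2
r(18, -15) + g((0*0)*(-1))*204 = 18 - 2*204 = 18 - 408 = -390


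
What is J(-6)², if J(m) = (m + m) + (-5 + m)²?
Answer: 11881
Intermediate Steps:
J(m) = (-5 + m)² + 2*m (J(m) = 2*m + (-5 + m)² = (-5 + m)² + 2*m)
J(-6)² = ((-5 - 6)² + 2*(-6))² = ((-11)² - 12)² = (121 - 12)² = 109² = 11881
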